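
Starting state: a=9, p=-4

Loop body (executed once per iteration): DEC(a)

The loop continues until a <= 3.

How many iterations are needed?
6

Tracing iterations:
Initial: a=9, p=-4
After iteration 1: a=8, p=-4
After iteration 2: a=7, p=-4
After iteration 3: a=6, p=-4
After iteration 4: a=5, p=-4
After iteration 5: a=4, p=-4
After iteration 6: a=3, p=-4
a <= 3 now holds, so the loop exits after 6 iterations.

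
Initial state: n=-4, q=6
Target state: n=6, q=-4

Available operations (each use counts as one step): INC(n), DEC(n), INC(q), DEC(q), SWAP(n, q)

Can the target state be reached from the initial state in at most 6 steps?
Yes

Path (1 step): SWAP(n, q)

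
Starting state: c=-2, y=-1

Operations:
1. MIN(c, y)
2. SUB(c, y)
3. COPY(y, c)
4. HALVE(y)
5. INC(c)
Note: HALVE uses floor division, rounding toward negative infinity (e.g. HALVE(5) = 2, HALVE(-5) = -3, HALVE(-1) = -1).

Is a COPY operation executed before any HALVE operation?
Yes

First COPY: step 3
First HALVE: step 4
Since 3 < 4, COPY comes first.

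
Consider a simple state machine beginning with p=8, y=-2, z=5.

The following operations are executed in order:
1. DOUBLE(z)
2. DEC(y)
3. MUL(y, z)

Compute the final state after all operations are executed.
{p: 8, y: -30, z: 10}

Step-by-step execution:
Initial: p=8, y=-2, z=5
After step 1 (DOUBLE(z)): p=8, y=-2, z=10
After step 2 (DEC(y)): p=8, y=-3, z=10
After step 3 (MUL(y, z)): p=8, y=-30, z=10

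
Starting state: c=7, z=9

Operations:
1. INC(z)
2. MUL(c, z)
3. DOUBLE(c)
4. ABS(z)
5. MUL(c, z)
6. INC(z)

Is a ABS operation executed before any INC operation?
No

First ABS: step 4
First INC: step 1
Since 4 > 1, INC comes first.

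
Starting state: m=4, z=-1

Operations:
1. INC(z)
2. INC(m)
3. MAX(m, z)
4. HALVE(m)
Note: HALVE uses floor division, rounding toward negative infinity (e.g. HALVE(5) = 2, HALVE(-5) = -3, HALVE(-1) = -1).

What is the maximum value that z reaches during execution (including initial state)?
0

Values of z at each step:
Initial: z = -1
After step 1: z = 0 ← maximum
After step 2: z = 0
After step 3: z = 0
After step 4: z = 0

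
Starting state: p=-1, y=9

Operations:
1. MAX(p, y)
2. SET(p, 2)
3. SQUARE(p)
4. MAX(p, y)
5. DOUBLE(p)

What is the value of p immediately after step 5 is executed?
p = 18

Tracing p through execution:
Initial: p = -1
After step 1 (MAX(p, y)): p = 9
After step 2 (SET(p, 2)): p = 2
After step 3 (SQUARE(p)): p = 4
After step 4 (MAX(p, y)): p = 9
After step 5 (DOUBLE(p)): p = 18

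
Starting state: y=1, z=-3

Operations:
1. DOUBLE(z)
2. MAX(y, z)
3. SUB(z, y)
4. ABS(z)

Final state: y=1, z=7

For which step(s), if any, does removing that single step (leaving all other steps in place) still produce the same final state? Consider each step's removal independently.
Step(s) 2

Testing removal of each single step:
Without step 1: final = y=1, z=4 (different)
Without step 2: final = y=1, z=7 (same)
Without step 3: final = y=1, z=6 (different)
Without step 4: final = y=1, z=-7 (different)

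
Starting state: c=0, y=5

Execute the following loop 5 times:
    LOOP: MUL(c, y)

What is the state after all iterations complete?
c=0, y=5

Iteration trace:
Start: c=0, y=5
After iteration 1: c=0, y=5
After iteration 2: c=0, y=5
After iteration 3: c=0, y=5
After iteration 4: c=0, y=5
After iteration 5: c=0, y=5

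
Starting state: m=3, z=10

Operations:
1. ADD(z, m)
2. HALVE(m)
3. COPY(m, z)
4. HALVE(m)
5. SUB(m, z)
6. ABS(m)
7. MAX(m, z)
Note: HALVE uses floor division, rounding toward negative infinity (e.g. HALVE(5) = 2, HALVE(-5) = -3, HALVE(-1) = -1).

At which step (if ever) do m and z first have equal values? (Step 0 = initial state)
Step 3

m and z first become equal after step 3.

Comparing values at each step:
Initial: m=3, z=10
After step 1: m=3, z=13
After step 2: m=1, z=13
After step 3: m=13, z=13 ← equal!
After step 4: m=6, z=13
After step 5: m=-7, z=13
After step 6: m=7, z=13
After step 7: m=13, z=13 ← equal!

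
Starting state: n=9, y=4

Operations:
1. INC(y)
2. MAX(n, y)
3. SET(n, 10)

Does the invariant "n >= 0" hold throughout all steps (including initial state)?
Yes

The invariant holds at every step.

State at each step:
Initial: n=9, y=4
After step 1: n=9, y=5
After step 2: n=9, y=5
After step 3: n=10, y=5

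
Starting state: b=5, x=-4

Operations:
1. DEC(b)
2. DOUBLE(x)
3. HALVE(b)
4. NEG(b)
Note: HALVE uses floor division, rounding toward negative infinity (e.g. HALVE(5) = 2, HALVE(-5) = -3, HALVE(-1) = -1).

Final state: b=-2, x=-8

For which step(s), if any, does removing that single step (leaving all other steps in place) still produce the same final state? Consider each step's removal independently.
Step(s) 1

Testing removal of each single step:
Without step 1: final = b=-2, x=-8 (same)
Without step 2: final = b=-2, x=-4 (different)
Without step 3: final = b=-4, x=-8 (different)
Without step 4: final = b=2, x=-8 (different)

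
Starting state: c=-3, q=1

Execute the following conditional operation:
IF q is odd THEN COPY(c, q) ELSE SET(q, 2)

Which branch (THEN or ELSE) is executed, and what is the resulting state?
Branch: THEN, Final state: c=1, q=1

Evaluating condition: q is odd
Condition is True, so THEN branch executes
After COPY(c, q): c=1, q=1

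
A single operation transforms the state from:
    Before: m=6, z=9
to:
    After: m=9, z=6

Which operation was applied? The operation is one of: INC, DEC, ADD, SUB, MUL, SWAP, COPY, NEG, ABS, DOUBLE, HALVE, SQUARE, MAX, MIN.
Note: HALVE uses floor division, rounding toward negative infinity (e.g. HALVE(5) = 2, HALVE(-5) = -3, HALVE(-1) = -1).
SWAP(z, m)

Analyzing the change:
Before: m=6, z=9
After: m=9, z=6
Variable z changed from 9 to 6
Variable m changed from 6 to 9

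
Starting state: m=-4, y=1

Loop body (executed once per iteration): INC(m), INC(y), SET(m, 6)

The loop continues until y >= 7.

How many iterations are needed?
6

Tracing iterations:
Initial: m=-4, y=1
After iteration 1: m=6, y=2
After iteration 2: m=6, y=3
After iteration 3: m=6, y=4
After iteration 4: m=6, y=5
After iteration 5: m=6, y=6
After iteration 6: m=6, y=7
y >= 7 now holds, so the loop exits after 6 iterations.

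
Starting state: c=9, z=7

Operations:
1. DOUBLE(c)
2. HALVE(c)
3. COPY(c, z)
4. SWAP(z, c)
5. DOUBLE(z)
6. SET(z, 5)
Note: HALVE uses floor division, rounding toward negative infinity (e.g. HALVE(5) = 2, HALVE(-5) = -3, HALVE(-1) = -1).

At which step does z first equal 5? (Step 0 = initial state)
Step 6

Tracing z:
Initial: z = 7
After step 1: z = 7
After step 2: z = 7
After step 3: z = 7
After step 4: z = 7
After step 5: z = 14
After step 6: z = 5 ← first occurrence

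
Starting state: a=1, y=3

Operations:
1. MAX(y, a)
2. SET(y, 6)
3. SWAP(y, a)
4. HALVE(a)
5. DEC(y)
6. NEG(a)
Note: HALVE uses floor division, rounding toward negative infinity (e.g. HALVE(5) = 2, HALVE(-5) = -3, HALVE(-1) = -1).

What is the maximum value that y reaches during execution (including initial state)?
6

Values of y at each step:
Initial: y = 3
After step 1: y = 3
After step 2: y = 6 ← maximum
After step 3: y = 1
After step 4: y = 1
After step 5: y = 0
After step 6: y = 0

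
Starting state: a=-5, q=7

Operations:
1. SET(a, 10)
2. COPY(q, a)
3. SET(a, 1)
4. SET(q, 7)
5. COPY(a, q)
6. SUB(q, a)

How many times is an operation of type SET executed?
3

Counting SET operations:
Step 1: SET(a, 10) ← SET
Step 3: SET(a, 1) ← SET
Step 4: SET(q, 7) ← SET
Total: 3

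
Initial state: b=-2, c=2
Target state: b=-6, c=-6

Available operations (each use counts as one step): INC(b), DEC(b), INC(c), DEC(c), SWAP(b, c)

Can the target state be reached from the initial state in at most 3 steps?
No

The target state cannot be reached within 3 steps.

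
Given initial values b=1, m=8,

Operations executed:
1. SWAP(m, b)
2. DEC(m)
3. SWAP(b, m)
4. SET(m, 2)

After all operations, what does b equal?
b = 0

Tracing execution:
Step 1: SWAP(m, b) → b = 8
Step 2: DEC(m) → b = 8
Step 3: SWAP(b, m) → b = 0
Step 4: SET(m, 2) → b = 0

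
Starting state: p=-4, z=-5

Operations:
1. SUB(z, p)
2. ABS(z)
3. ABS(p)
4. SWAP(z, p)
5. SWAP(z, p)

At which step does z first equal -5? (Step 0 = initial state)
Step 0

Tracing z:
Initial: z = -5 ← first occurrence
After step 1: z = -1
After step 2: z = 1
After step 3: z = 1
After step 4: z = 4
After step 5: z = 1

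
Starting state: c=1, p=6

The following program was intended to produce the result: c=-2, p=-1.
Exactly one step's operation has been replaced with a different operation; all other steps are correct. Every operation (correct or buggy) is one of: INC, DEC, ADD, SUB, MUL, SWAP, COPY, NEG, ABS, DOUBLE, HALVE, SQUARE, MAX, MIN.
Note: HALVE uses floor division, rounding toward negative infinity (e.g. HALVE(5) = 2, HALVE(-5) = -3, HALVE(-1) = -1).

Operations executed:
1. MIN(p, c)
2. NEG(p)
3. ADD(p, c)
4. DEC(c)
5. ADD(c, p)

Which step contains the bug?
Step 3

Trace with buggy code:
Initial: c=1, p=6
After step 1: c=1, p=1
After step 2: c=1, p=-1
After step 3: c=1, p=0
After step 4: c=0, p=0
After step 5: c=0, p=0
Actual final c=0, p=0 ≠ expected c=-2, p=-1.
Step 3 is the only position where a single-operation replacement can produce the expected result.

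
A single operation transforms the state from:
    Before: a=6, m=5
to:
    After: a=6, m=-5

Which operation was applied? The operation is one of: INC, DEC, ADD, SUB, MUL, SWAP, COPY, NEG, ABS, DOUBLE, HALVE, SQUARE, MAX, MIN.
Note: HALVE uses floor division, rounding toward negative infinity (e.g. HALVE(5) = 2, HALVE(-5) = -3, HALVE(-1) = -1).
NEG(m)

Analyzing the change:
Before: a=6, m=5
After: a=6, m=-5
Variable m changed from 5 to -5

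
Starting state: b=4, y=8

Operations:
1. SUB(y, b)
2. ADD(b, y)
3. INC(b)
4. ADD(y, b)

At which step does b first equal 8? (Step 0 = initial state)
Step 2

Tracing b:
Initial: b = 4
After step 1: b = 4
After step 2: b = 8 ← first occurrence
After step 3: b = 9
After step 4: b = 9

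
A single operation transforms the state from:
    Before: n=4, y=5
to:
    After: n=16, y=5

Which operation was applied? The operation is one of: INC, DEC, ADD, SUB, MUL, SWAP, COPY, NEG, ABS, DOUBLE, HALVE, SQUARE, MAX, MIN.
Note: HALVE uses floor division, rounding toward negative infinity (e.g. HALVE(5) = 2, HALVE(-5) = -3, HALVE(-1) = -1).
SQUARE(n)

Analyzing the change:
Before: n=4, y=5
After: n=16, y=5
Variable n changed from 4 to 16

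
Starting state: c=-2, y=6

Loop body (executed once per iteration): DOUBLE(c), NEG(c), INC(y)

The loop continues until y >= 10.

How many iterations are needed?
4

Tracing iterations:
Initial: c=-2, y=6
After iteration 1: c=4, y=7
After iteration 2: c=-8, y=8
After iteration 3: c=16, y=9
After iteration 4: c=-32, y=10
y >= 10 now holds, so the loop exits after 4 iterations.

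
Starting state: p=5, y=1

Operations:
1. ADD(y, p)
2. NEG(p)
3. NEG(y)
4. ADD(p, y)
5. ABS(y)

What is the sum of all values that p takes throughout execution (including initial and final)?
-22

Values of p at each step:
Initial: p = 5
After step 1: p = 5
After step 2: p = -5
After step 3: p = -5
After step 4: p = -11
After step 5: p = -11
Sum = 5 + 5 + -5 + -5 + -11 + -11 = -22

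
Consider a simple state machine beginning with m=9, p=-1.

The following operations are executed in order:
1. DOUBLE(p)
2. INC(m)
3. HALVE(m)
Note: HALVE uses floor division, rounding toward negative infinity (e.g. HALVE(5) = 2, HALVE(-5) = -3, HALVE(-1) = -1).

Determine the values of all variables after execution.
{m: 5, p: -2}

Step-by-step execution:
Initial: m=9, p=-1
After step 1 (DOUBLE(p)): m=9, p=-2
After step 2 (INC(m)): m=10, p=-2
After step 3 (HALVE(m)): m=5, p=-2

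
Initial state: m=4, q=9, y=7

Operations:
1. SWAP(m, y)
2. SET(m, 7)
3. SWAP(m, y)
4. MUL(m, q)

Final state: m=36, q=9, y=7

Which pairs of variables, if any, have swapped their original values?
None

Comparing initial and final values:
m: 4 → 36
q: 9 → 9
y: 7 → 7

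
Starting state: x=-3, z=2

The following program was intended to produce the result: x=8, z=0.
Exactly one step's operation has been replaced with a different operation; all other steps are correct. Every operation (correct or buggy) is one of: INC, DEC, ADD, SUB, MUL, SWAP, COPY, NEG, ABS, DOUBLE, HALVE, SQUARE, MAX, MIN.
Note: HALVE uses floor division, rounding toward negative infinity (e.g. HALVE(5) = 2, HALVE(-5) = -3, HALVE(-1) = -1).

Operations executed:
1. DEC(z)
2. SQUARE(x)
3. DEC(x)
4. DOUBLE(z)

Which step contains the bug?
Step 4

Trace with buggy code:
Initial: x=-3, z=2
After step 1: x=-3, z=1
After step 2: x=9, z=1
After step 3: x=8, z=1
After step 4: x=8, z=2
Actual final x=8, z=2 ≠ expected x=8, z=0.
Step 4 is the only position where a single-operation replacement can produce the expected result.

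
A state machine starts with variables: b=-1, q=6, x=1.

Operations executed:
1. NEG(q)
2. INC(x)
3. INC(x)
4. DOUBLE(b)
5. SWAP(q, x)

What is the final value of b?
b = -2

Tracing execution:
Step 1: NEG(q) → b = -1
Step 2: INC(x) → b = -1
Step 3: INC(x) → b = -1
Step 4: DOUBLE(b) → b = -2
Step 5: SWAP(q, x) → b = -2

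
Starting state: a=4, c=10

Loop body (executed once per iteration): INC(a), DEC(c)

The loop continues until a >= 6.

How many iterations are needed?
2

Tracing iterations:
Initial: a=4, c=10
After iteration 1: a=5, c=9
After iteration 2: a=6, c=8
a >= 6 now holds, so the loop exits after 2 iterations.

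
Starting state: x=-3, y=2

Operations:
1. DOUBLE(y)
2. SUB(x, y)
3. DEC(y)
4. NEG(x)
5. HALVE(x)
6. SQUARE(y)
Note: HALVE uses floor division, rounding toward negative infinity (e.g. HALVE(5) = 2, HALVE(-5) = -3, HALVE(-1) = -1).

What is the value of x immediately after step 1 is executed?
x = -3

Tracing x through execution:
Initial: x = -3
After step 1 (DOUBLE(y)): x = -3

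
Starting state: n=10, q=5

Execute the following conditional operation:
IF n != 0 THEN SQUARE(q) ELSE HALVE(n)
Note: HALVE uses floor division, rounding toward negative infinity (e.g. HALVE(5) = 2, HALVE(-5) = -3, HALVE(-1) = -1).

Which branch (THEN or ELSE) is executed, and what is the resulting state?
Branch: THEN, Final state: n=10, q=25

Evaluating condition: n != 0
n = 10
Condition is True, so THEN branch executes
After SQUARE(q): n=10, q=25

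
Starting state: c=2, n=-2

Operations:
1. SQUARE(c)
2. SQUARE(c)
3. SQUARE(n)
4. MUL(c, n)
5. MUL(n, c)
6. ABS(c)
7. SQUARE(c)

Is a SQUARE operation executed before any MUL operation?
Yes

First SQUARE: step 1
First MUL: step 4
Since 1 < 4, SQUARE comes first.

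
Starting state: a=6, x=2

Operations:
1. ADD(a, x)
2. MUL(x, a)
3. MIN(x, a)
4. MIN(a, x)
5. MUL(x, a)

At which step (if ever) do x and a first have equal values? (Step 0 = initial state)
Step 3

x and a first become equal after step 3.

Comparing values at each step:
Initial: x=2, a=6
After step 1: x=2, a=8
After step 2: x=16, a=8
After step 3: x=8, a=8 ← equal!
After step 4: x=8, a=8 ← equal!
After step 5: x=64, a=8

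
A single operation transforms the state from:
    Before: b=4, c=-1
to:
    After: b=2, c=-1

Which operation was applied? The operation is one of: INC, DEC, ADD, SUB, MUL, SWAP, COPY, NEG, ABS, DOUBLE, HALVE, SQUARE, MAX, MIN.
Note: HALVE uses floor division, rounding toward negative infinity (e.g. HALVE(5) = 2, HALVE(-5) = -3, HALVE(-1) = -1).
HALVE(b)

Analyzing the change:
Before: b=4, c=-1
After: b=2, c=-1
Variable b changed from 4 to 2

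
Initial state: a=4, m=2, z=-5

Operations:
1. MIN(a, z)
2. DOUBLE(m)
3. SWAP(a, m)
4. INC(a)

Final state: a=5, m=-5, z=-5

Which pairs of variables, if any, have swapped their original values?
None

Comparing initial and final values:
a: 4 → 5
z: -5 → -5
m: 2 → -5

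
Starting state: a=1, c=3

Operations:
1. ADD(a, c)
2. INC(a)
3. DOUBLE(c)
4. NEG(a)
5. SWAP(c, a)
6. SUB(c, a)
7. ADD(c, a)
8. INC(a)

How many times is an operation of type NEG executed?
1

Counting NEG operations:
Step 4: NEG(a) ← NEG
Total: 1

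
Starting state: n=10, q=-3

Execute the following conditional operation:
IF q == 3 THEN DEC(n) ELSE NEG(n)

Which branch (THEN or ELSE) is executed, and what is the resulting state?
Branch: ELSE, Final state: n=-10, q=-3

Evaluating condition: q == 3
q = -3
Condition is False, so ELSE branch executes
After NEG(n): n=-10, q=-3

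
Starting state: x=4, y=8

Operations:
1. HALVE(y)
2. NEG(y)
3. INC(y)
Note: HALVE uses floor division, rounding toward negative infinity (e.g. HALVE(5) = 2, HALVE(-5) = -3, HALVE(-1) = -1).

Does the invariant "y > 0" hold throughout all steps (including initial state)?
No, violated after step 2

The invariant is violated after step 2.

State at each step:
Initial: x=4, y=8
After step 1: x=4, y=4
After step 2: x=4, y=-4
After step 3: x=4, y=-3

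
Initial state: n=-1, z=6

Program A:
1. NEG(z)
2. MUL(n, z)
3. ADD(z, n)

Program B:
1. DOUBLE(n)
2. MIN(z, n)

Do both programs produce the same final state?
No

Program A final state: n=6, z=0
Program B final state: n=-2, z=-2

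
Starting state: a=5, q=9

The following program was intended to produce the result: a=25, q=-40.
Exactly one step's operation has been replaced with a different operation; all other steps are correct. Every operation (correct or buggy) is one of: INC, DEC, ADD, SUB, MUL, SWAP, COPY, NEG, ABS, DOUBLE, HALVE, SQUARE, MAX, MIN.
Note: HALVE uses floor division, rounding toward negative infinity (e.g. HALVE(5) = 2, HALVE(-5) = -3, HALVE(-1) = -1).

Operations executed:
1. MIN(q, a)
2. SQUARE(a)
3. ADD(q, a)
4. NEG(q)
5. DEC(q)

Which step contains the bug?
Step 1

Trace with buggy code:
Initial: a=5, q=9
After step 1: a=5, q=5
After step 2: a=25, q=5
After step 3: a=25, q=30
After step 4: a=25, q=-30
After step 5: a=25, q=-31
Actual final a=25, q=-31 ≠ expected a=25, q=-40.
Step 1 is the only position where a single-operation replacement can produce the expected result.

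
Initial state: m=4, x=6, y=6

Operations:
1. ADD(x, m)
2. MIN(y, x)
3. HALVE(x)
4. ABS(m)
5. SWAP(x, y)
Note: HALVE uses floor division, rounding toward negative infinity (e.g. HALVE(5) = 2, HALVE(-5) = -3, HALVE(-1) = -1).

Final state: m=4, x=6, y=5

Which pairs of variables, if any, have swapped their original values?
None

Comparing initial and final values:
m: 4 → 4
x: 6 → 6
y: 6 → 5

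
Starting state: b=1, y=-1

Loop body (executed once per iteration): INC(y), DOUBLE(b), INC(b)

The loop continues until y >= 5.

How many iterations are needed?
6

Tracing iterations:
Initial: b=1, y=-1
After iteration 1: b=3, y=0
After iteration 2: b=7, y=1
After iteration 3: b=15, y=2
After iteration 4: b=31, y=3
After iteration 5: b=63, y=4
After iteration 6: b=127, y=5
y >= 5 now holds, so the loop exits after 6 iterations.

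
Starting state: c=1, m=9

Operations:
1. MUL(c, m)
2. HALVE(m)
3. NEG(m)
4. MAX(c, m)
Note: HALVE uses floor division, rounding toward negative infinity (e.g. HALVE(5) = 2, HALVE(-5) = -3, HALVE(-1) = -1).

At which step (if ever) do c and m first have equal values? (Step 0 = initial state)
Step 1

c and m first become equal after step 1.

Comparing values at each step:
Initial: c=1, m=9
After step 1: c=9, m=9 ← equal!
After step 2: c=9, m=4
After step 3: c=9, m=-4
After step 4: c=9, m=-4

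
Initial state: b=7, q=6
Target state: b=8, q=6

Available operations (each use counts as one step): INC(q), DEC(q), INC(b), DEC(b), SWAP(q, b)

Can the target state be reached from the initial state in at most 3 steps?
Yes

Path (1 step): INC(b)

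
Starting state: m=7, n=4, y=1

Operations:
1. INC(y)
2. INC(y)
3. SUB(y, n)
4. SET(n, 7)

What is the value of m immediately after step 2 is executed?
m = 7

Tracing m through execution:
Initial: m = 7
After step 1 (INC(y)): m = 7
After step 2 (INC(y)): m = 7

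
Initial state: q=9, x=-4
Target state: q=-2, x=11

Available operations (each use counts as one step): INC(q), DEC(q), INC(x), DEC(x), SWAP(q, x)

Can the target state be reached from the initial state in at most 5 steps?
Yes

Path (5 steps): INC(q) → INC(q) → INC(x) → INC(x) → SWAP(q, x)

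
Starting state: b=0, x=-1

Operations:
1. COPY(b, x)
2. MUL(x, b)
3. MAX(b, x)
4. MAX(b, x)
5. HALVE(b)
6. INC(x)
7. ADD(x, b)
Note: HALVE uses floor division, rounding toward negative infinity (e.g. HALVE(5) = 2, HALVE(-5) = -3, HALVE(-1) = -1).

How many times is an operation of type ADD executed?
1

Counting ADD operations:
Step 7: ADD(x, b) ← ADD
Total: 1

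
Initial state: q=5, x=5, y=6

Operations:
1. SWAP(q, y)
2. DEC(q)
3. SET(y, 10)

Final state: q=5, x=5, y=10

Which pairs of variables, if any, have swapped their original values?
None

Comparing initial and final values:
y: 6 → 10
q: 5 → 5
x: 5 → 5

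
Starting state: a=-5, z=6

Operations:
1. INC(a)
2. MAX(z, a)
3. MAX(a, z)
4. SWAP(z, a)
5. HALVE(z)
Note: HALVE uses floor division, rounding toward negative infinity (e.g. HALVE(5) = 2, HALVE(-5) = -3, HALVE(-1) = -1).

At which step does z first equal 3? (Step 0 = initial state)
Step 5

Tracing z:
Initial: z = 6
After step 1: z = 6
After step 2: z = 6
After step 3: z = 6
After step 4: z = 6
After step 5: z = 3 ← first occurrence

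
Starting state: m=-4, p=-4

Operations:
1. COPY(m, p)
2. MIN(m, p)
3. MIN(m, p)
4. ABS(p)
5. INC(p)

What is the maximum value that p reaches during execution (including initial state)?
5

Values of p at each step:
Initial: p = -4
After step 1: p = -4
After step 2: p = -4
After step 3: p = -4
After step 4: p = 4
After step 5: p = 5 ← maximum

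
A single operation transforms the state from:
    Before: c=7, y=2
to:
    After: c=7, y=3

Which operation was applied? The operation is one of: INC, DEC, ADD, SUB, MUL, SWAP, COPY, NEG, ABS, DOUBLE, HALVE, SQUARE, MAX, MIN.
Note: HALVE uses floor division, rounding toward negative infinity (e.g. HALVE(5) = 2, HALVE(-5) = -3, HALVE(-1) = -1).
INC(y)

Analyzing the change:
Before: c=7, y=2
After: c=7, y=3
Variable y changed from 2 to 3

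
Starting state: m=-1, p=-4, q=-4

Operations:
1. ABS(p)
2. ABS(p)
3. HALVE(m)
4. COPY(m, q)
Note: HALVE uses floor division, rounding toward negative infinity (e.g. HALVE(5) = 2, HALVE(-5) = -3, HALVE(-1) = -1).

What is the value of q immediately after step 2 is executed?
q = -4

Tracing q through execution:
Initial: q = -4
After step 1 (ABS(p)): q = -4
After step 2 (ABS(p)): q = -4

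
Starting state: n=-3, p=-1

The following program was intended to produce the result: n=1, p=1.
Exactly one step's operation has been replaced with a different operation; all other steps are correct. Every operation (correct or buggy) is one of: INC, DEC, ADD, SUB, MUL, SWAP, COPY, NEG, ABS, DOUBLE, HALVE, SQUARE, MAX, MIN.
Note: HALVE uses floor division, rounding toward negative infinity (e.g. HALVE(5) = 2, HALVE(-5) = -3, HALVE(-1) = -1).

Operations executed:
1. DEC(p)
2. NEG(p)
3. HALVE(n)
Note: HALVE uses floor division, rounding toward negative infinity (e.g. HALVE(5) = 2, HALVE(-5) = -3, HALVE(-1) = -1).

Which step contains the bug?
Step 1

Trace with buggy code:
Initial: n=-3, p=-1
After step 1: n=-3, p=-2
After step 2: n=-3, p=2
After step 3: n=-2, p=2
Actual final n=-2, p=2 ≠ expected n=1, p=1.
Step 1 is the only position where a single-operation replacement can produce the expected result.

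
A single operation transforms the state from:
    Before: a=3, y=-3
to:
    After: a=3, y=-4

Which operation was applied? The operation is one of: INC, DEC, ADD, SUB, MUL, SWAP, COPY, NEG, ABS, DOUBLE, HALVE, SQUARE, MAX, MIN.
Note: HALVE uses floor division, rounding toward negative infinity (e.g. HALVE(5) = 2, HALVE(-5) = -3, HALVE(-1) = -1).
DEC(y)

Analyzing the change:
Before: a=3, y=-3
After: a=3, y=-4
Variable y changed from -3 to -4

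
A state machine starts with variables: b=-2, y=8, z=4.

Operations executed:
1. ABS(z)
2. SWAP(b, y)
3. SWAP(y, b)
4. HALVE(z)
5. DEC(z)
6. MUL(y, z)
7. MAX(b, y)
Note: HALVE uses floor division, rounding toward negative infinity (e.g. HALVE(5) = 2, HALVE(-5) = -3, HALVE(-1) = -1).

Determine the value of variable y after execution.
y = 8

Tracing execution:
Step 1: ABS(z) → y = 8
Step 2: SWAP(b, y) → y = -2
Step 3: SWAP(y, b) → y = 8
Step 4: HALVE(z) → y = 8
Step 5: DEC(z) → y = 8
Step 6: MUL(y, z) → y = 8
Step 7: MAX(b, y) → y = 8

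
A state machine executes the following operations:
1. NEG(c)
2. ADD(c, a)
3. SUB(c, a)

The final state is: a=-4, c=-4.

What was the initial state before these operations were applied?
a=-4, c=4

Working backwards:
Final state: a=-4, c=-4
Before step 3 (SUB(c, a)): a=-4, c=-8
Before step 2 (ADD(c, a)): a=-4, c=-4
Before step 1 (NEG(c)): a=-4, c=4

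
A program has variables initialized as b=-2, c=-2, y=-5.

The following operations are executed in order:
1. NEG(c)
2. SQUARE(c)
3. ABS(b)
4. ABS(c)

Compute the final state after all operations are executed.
{b: 2, c: 4, y: -5}

Step-by-step execution:
Initial: b=-2, c=-2, y=-5
After step 1 (NEG(c)): b=-2, c=2, y=-5
After step 2 (SQUARE(c)): b=-2, c=4, y=-5
After step 3 (ABS(b)): b=2, c=4, y=-5
After step 4 (ABS(c)): b=2, c=4, y=-5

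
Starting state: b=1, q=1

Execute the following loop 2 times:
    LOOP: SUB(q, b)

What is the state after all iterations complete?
b=1, q=-1

Iteration trace:
Start: b=1, q=1
After iteration 1: b=1, q=0
After iteration 2: b=1, q=-1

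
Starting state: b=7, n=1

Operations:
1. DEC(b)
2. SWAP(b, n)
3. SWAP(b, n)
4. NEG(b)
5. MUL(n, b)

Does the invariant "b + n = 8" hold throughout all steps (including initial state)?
No, violated after step 1

The invariant is violated after step 1.

State at each step:
Initial: b=7, n=1
After step 1: b=6, n=1
After step 2: b=1, n=6
After step 3: b=6, n=1
After step 4: b=-6, n=1
After step 5: b=-6, n=-6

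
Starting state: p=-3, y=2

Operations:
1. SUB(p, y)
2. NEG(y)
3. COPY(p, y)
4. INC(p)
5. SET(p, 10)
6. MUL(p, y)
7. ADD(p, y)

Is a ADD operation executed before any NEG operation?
No

First ADD: step 7
First NEG: step 2
Since 7 > 2, NEG comes first.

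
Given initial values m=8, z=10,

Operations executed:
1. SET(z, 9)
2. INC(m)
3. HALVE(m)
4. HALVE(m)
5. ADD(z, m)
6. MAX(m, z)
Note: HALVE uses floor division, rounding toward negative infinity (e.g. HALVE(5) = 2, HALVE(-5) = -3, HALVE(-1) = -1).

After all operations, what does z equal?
z = 11

Tracing execution:
Step 1: SET(z, 9) → z = 9
Step 2: INC(m) → z = 9
Step 3: HALVE(m) → z = 9
Step 4: HALVE(m) → z = 9
Step 5: ADD(z, m) → z = 11
Step 6: MAX(m, z) → z = 11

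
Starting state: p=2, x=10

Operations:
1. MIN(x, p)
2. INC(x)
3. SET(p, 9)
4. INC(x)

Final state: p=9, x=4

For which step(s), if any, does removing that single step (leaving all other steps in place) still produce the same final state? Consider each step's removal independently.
None - removing any single step changes the final result

Testing removal of each single step:
Without step 1: final = p=9, x=12 (different)
Without step 2: final = p=9, x=3 (different)
Without step 3: final = p=2, x=4 (different)
Without step 4: final = p=9, x=3 (different)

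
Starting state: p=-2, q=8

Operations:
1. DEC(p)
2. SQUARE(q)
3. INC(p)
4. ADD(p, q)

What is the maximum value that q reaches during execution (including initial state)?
64

Values of q at each step:
Initial: q = 8
After step 1: q = 8
After step 2: q = 64 ← maximum
After step 3: q = 64
After step 4: q = 64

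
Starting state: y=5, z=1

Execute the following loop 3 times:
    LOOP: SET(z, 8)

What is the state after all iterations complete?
y=5, z=8

Iteration trace:
Start: y=5, z=1
After iteration 1: y=5, z=8
After iteration 2: y=5, z=8
After iteration 3: y=5, z=8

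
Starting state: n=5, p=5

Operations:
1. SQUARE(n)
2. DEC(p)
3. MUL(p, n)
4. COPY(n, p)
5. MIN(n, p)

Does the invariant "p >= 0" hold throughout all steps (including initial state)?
Yes

The invariant holds at every step.

State at each step:
Initial: n=5, p=5
After step 1: n=25, p=5
After step 2: n=25, p=4
After step 3: n=25, p=100
After step 4: n=100, p=100
After step 5: n=100, p=100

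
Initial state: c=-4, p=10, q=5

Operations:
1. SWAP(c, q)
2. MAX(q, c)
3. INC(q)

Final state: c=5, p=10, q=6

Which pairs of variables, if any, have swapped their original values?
None

Comparing initial and final values:
c: -4 → 5
q: 5 → 6
p: 10 → 10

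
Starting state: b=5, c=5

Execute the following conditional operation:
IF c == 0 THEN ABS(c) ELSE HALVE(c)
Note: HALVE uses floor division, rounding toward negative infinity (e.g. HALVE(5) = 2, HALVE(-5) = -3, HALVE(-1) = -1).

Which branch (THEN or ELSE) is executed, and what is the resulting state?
Branch: ELSE, Final state: b=5, c=2

Evaluating condition: c == 0
c = 5
Condition is False, so ELSE branch executes
After HALVE(c): b=5, c=2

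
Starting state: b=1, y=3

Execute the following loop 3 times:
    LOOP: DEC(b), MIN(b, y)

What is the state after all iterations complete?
b=-2, y=3

Iteration trace:
Start: b=1, y=3
After iteration 1: b=0, y=3
After iteration 2: b=-1, y=3
After iteration 3: b=-2, y=3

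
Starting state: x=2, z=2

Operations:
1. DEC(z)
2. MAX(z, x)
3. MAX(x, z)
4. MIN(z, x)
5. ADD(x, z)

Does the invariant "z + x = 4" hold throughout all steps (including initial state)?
No, violated after step 1

The invariant is violated after step 1.

State at each step:
Initial: x=2, z=2
After step 1: x=2, z=1
After step 2: x=2, z=2
After step 3: x=2, z=2
After step 4: x=2, z=2
After step 5: x=4, z=2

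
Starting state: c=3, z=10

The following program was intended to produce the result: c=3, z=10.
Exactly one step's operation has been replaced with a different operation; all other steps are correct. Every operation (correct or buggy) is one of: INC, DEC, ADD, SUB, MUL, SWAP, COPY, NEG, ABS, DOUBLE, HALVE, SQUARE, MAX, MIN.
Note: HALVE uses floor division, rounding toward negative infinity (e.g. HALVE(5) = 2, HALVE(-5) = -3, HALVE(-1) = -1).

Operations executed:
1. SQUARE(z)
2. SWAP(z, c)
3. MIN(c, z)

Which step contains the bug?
Step 1

Trace with buggy code:
Initial: c=3, z=10
After step 1: c=3, z=100
After step 2: c=100, z=3
After step 3: c=3, z=3
Actual final c=3, z=3 ≠ expected c=3, z=10.
Step 1 is the only position where a single-operation replacement can produce the expected result.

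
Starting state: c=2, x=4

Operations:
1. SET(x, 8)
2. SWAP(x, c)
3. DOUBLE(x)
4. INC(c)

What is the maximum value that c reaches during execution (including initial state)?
9

Values of c at each step:
Initial: c = 2
After step 1: c = 2
After step 2: c = 8
After step 3: c = 8
After step 4: c = 9 ← maximum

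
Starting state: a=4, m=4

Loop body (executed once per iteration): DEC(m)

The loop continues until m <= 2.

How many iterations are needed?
2

Tracing iterations:
Initial: a=4, m=4
After iteration 1: a=4, m=3
After iteration 2: a=4, m=2
m <= 2 now holds, so the loop exits after 2 iterations.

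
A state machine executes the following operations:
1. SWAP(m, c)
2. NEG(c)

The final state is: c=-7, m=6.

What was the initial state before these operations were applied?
c=6, m=7

Working backwards:
Final state: c=-7, m=6
Before step 2 (NEG(c)): c=7, m=6
Before step 1 (SWAP(m, c)): c=6, m=7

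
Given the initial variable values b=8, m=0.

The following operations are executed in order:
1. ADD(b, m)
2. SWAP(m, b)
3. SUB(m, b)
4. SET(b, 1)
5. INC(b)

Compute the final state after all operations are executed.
{b: 2, m: 8}

Step-by-step execution:
Initial: b=8, m=0
After step 1 (ADD(b, m)): b=8, m=0
After step 2 (SWAP(m, b)): b=0, m=8
After step 3 (SUB(m, b)): b=0, m=8
After step 4 (SET(b, 1)): b=1, m=8
After step 5 (INC(b)): b=2, m=8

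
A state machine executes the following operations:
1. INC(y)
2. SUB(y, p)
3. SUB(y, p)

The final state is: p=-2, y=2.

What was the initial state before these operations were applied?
p=-2, y=-3

Working backwards:
Final state: p=-2, y=2
Before step 3 (SUB(y, p)): p=-2, y=0
Before step 2 (SUB(y, p)): p=-2, y=-2
Before step 1 (INC(y)): p=-2, y=-3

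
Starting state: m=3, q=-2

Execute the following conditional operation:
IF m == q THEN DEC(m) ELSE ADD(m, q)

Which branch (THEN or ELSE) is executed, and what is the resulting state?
Branch: ELSE, Final state: m=1, q=-2

Evaluating condition: m == q
m = 3, q = -2
Condition is False, so ELSE branch executes
After ADD(m, q): m=1, q=-2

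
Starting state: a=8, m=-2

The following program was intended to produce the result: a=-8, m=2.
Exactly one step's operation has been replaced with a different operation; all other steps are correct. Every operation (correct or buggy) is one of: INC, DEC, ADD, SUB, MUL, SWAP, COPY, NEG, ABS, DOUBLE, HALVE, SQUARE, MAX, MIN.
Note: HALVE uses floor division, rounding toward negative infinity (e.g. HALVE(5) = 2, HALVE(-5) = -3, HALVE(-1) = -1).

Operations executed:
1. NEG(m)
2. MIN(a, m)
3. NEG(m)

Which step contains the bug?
Step 1

Trace with buggy code:
Initial: a=8, m=-2
After step 1: a=8, m=2
After step 2: a=2, m=2
After step 3: a=2, m=-2
Actual final a=2, m=-2 ≠ expected a=-8, m=2.
Step 1 is the only position where a single-operation replacement can produce the expected result.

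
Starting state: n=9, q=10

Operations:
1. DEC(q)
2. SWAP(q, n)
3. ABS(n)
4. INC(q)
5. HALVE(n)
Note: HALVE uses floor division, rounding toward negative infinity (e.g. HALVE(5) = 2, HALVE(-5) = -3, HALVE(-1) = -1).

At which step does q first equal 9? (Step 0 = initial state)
Step 1

Tracing q:
Initial: q = 10
After step 1: q = 9 ← first occurrence
After step 2: q = 9
After step 3: q = 9
After step 4: q = 10
After step 5: q = 10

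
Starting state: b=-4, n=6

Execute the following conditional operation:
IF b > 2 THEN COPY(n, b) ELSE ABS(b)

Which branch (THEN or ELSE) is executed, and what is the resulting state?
Branch: ELSE, Final state: b=4, n=6

Evaluating condition: b > 2
b = -4
Condition is False, so ELSE branch executes
After ABS(b): b=4, n=6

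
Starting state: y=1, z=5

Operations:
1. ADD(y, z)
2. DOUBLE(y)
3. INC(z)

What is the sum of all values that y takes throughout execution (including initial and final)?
31

Values of y at each step:
Initial: y = 1
After step 1: y = 6
After step 2: y = 12
After step 3: y = 12
Sum = 1 + 6 + 12 + 12 = 31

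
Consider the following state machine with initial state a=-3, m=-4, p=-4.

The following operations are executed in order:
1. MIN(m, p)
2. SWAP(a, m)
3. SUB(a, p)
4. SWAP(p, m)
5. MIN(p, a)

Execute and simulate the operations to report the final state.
{a: 0, m: -4, p: -3}

Step-by-step execution:
Initial: a=-3, m=-4, p=-4
After step 1 (MIN(m, p)): a=-3, m=-4, p=-4
After step 2 (SWAP(a, m)): a=-4, m=-3, p=-4
After step 3 (SUB(a, p)): a=0, m=-3, p=-4
After step 4 (SWAP(p, m)): a=0, m=-4, p=-3
After step 5 (MIN(p, a)): a=0, m=-4, p=-3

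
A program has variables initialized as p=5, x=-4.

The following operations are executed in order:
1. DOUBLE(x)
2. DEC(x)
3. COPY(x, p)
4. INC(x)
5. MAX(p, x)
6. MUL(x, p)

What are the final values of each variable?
{p: 6, x: 36}

Step-by-step execution:
Initial: p=5, x=-4
After step 1 (DOUBLE(x)): p=5, x=-8
After step 2 (DEC(x)): p=5, x=-9
After step 3 (COPY(x, p)): p=5, x=5
After step 4 (INC(x)): p=5, x=6
After step 5 (MAX(p, x)): p=6, x=6
After step 6 (MUL(x, p)): p=6, x=36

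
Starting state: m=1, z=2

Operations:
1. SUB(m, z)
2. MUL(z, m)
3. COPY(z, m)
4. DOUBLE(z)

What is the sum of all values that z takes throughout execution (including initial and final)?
-1

Values of z at each step:
Initial: z = 2
After step 1: z = 2
After step 2: z = -2
After step 3: z = -1
After step 4: z = -2
Sum = 2 + 2 + -2 + -1 + -2 = -1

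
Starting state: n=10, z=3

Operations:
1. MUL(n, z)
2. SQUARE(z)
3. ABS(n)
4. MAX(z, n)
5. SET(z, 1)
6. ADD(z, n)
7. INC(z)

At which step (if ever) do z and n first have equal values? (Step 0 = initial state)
Step 4

z and n first become equal after step 4.

Comparing values at each step:
Initial: z=3, n=10
After step 1: z=3, n=30
After step 2: z=9, n=30
After step 3: z=9, n=30
After step 4: z=30, n=30 ← equal!
After step 5: z=1, n=30
After step 6: z=31, n=30
After step 7: z=32, n=30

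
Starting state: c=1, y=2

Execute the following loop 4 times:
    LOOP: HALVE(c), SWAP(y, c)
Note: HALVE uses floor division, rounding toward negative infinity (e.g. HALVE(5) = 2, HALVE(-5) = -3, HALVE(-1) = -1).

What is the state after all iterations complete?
c=0, y=0

Iteration trace:
Start: c=1, y=2
After iteration 1: c=2, y=0
After iteration 2: c=0, y=1
After iteration 3: c=1, y=0
After iteration 4: c=0, y=0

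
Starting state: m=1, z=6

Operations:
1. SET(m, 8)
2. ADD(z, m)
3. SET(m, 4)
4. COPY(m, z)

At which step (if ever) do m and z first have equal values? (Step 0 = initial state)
Step 4

m and z first become equal after step 4.

Comparing values at each step:
Initial: m=1, z=6
After step 1: m=8, z=6
After step 2: m=8, z=14
After step 3: m=4, z=14
After step 4: m=14, z=14 ← equal!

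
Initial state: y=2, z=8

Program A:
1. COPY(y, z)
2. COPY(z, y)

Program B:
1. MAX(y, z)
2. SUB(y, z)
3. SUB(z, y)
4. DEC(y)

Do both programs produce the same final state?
No

Program A final state: y=8, z=8
Program B final state: y=-1, z=8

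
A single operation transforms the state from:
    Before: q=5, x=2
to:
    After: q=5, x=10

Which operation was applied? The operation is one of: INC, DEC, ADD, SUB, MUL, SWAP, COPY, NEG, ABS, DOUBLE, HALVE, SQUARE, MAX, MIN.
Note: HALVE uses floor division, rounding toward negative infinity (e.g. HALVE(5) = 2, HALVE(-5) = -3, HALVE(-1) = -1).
MUL(x, q)

Analyzing the change:
Before: q=5, x=2
After: q=5, x=10
Variable x changed from 2 to 10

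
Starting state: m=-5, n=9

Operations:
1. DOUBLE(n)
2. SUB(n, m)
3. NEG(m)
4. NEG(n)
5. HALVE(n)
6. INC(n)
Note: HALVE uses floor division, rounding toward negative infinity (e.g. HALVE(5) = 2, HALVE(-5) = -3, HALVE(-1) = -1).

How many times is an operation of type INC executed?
1

Counting INC operations:
Step 6: INC(n) ← INC
Total: 1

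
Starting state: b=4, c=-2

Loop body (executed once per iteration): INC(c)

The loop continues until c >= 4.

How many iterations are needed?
6

Tracing iterations:
Initial: b=4, c=-2
After iteration 1: b=4, c=-1
After iteration 2: b=4, c=0
After iteration 3: b=4, c=1
After iteration 4: b=4, c=2
After iteration 5: b=4, c=3
After iteration 6: b=4, c=4
c >= 4 now holds, so the loop exits after 6 iterations.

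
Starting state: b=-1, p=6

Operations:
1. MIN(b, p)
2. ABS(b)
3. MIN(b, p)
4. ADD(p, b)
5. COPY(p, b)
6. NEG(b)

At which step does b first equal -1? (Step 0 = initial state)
Step 0

Tracing b:
Initial: b = -1 ← first occurrence
After step 1: b = -1
After step 2: b = 1
After step 3: b = 1
After step 4: b = 1
After step 5: b = 1
After step 6: b = -1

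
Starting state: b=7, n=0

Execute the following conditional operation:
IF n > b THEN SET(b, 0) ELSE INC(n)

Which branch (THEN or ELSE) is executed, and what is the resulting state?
Branch: ELSE, Final state: b=7, n=1

Evaluating condition: n > b
n = 0, b = 7
Condition is False, so ELSE branch executes
After INC(n): b=7, n=1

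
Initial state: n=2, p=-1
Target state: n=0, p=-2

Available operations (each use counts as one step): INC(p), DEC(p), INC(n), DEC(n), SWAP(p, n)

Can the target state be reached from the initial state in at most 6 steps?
Yes

Path (3 steps): DEC(p) → DEC(n) → DEC(n)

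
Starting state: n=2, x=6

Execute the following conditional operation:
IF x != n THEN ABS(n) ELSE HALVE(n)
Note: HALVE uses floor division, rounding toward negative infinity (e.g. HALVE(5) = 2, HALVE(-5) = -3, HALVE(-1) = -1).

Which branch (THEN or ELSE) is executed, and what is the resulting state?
Branch: THEN, Final state: n=2, x=6

Evaluating condition: x != n
x = 6, n = 2
Condition is True, so THEN branch executes
After ABS(n): n=2, x=6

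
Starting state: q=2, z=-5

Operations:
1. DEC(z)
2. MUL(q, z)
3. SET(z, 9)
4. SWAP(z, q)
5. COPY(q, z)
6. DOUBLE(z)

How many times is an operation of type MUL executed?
1

Counting MUL operations:
Step 2: MUL(q, z) ← MUL
Total: 1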